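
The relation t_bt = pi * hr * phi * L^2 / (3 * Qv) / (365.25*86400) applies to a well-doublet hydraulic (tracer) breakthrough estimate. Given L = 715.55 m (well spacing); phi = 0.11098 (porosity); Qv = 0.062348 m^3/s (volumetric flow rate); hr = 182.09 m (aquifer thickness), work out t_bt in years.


t_bt = pi * hr * phi * L^2 / (3 * Qv) / (365.25*86400)
t_bt = pi * 182.09 * 0.11098 * 715.55^2 / (3 * 0.062348) / (365.25*86400)
t_bt = 5.5070 years


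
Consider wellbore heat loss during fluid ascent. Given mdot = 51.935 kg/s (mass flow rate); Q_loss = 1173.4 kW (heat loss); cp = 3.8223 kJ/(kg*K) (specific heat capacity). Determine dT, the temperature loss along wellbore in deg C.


dT = Q_loss / (mdot * cp)
dT = 1173.4 / (51.935 * 3.8223)
dT = 5.911003 K
Convert (temperature difference, 1 K = 1 deg C): 5.911003 K = 5.911003 deg C
dT = 5.9110 deg C


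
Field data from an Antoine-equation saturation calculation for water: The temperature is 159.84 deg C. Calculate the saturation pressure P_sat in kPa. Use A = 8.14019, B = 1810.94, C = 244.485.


P_sat = 10^(A - B/(C + T)) / 760 * 0.101325
P_sat = 10^(8.14019 - 1810.94/(244.485 + 159.84)) / 760 * 0.101325
P_sat = 0.6111831 MPa
Convert: 0.6111831 MPa * 1000.0 = 611.18 kPa
P_sat = 611.18 kPa


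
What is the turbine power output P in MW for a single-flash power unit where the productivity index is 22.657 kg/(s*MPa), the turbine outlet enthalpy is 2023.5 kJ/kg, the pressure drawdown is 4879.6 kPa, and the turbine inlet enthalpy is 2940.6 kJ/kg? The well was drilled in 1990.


Step 1: mdot = PI * dP / 1000 = 22.657 * 4879.6 / 1000 = 110.5571 kg/s
Step 2: P = mdot*(h_in - h_out)/1000 = 110.5571*(2940.6 - 2023.5)/1000 = 101.39 MW
P = 101.39 MW


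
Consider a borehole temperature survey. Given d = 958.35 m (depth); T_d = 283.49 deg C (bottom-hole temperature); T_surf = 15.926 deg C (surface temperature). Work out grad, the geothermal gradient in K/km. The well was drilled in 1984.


grad = (T_d - T_surf) / d * 1000
grad = (283.49 - 15.926) / 958.35 * 1000
grad = 279.1924 deg C/km
Convert: 279.1924 deg C/km * 1.0 = 279.19 K/km
grad = 279.19 K/km


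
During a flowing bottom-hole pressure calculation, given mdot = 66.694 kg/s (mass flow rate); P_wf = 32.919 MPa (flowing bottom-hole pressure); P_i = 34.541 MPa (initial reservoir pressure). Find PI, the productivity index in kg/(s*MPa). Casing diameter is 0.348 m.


PI = mdot / (P_i - P_wf)
PI = 66.694 / (34.541 - 32.919)
PI = 41.118 kg/(s*MPa)


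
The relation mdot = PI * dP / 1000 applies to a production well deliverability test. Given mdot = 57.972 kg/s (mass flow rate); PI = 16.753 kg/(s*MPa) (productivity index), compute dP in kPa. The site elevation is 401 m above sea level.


dP = mdot * 1000 / PI
dP = 57.972 * 1000 / 16.753
dP = 3460.4 kPa


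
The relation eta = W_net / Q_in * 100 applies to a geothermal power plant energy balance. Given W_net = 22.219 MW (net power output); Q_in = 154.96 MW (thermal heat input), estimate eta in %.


eta = W_net / Q_in * 100
eta = 22.219 / 154.96 * 100
eta = 14.339 %


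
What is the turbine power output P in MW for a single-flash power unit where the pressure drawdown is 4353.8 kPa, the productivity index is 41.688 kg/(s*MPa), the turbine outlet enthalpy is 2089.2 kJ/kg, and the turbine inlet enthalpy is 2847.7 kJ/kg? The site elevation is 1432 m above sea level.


Step 1: mdot = PI * dP / 1000 = 41.688 * 4353.8 / 1000 = 181.5012 kg/s
Step 2: P = mdot*(h_in - h_out)/1000 = 181.5012*(2847.7 - 2089.2)/1000 = 137.67 MW
P = 137.67 MW


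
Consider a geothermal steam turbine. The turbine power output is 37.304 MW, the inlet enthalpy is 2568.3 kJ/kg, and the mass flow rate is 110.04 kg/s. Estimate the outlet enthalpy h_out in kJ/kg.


h_out = h_in - P * 1000 / mdot
h_out = 2568.3 - 37.304 * 1000 / 110.04
h_out = 2229.3 kJ/kg


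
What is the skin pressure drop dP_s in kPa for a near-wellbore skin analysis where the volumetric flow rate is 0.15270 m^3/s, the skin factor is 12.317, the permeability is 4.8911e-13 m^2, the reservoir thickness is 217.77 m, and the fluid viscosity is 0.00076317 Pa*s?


dP_s = S * q * mu / (2*pi*k*hr) / 1000
dP_s = 12.317 * 0.15270 * 0.00076317 / (2*pi*4.8911e-13*217.77) / 1000
dP_s = 2144.8 kPa


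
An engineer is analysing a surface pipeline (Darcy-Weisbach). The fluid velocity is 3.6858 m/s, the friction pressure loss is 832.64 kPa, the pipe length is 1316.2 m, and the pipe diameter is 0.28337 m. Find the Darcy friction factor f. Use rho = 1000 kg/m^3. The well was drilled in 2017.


f = dP*1000 / ((L/D)*(rho*vel^2/2))
f = 832.64*1000 / ((1316.2/0.28337)*(1000*3.6858^2/2))
f = 0.026391


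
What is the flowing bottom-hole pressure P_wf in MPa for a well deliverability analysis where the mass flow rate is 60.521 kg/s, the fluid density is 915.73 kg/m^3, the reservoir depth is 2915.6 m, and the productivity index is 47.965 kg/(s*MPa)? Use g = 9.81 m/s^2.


Step 1: P_i = rho*g*h/1e6 = 915.73*9.81*2915.6/1e6 = 26.19174 MPa
Step 2: P_wf = P_i - mdot/PI = 26.19174 - 60.521/47.965 = 24.930 MPa
P_wf = 24.930 MPa


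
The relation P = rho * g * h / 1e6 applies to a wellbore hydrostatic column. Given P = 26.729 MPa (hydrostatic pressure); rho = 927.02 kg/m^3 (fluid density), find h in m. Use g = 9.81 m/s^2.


h = P * 1e6 / (g * rho)
h = 26.729 * 1e6 / (9.81 * 927.02)
h = 2939.2 m


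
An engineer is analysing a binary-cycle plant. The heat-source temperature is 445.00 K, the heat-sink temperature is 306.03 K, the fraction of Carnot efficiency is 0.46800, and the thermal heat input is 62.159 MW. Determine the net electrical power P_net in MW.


Step 1: eta = (1 - Tc/Th)*f = (1 - 306.03/445.0)*0.468 = 0.1461527
Step 2: P_net = eta * Q_in = 0.1461527 * 62.159 = 9.0847 MW
P_net = 9.0847 MW


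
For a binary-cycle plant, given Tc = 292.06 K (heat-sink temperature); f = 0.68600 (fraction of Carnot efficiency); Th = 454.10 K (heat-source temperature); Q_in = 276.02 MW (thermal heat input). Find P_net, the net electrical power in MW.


Step 1: eta = (1 - Tc/Th)*f = (1 - 292.06/454.1)*0.686 = 0.2447907
Step 2: P_net = eta * Q_in = 0.2447907 * 276.02 = 67.567 MW
P_net = 67.567 MW


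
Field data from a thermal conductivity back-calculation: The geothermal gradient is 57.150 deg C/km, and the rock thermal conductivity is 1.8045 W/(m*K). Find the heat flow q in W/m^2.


q = k * grad / 1000
q = 1.8045 * 57.150 / 1000
q = 0.10313 W/m^2


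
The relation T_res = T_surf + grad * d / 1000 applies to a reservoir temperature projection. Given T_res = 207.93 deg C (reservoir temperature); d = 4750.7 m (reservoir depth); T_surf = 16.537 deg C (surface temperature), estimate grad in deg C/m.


grad = (T_res - T_surf) / d * 1000
grad = (207.93 - 16.537) / 4750.7 * 1000
grad = 40.28733 deg C/km
Convert: 40.28733 deg C/km * 0.001 = 0.040287 deg C/m
grad = 0.040287 deg C/m


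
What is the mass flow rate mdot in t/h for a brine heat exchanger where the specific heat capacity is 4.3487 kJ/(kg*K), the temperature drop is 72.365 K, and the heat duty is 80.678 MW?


mdot = Q * 1000 / (cp * dT)
mdot = 80.678 * 1000 / (4.3487 * 72.365)
mdot = 256.3699 kg/s
Convert: 256.3699 kg/s * 3.6 = 922.93 t/h
mdot = 922.93 t/h


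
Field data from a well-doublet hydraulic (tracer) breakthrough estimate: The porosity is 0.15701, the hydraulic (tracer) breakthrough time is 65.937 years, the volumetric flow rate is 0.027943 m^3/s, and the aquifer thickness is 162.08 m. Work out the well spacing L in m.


L = sqrt(t_bt*365.25*86400*3*Qv / (pi*hr*phi))
L = sqrt(65.937*365.25*86400*3*0.027943 / (pi*162.08*0.15701))
L = 1477.1 m


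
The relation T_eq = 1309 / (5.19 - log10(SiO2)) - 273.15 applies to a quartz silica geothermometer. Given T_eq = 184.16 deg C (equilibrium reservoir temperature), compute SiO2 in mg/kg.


SiO2 = 10^(5.19 - 1309/(T_eq + 273.15))
SiO2 = 10^(5.19 - 1309/(184.16 + 273.15))
SiO2 = 212.62 mg/kg


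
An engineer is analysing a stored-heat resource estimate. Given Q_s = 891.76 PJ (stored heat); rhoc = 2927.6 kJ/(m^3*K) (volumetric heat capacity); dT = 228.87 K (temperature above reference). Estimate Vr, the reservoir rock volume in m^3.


Vr = Q_s * 1e12 / (rhoc * dT)
Vr = 891.76 * 1e12 / (2927.6 * 228.87)
Vr = 1.3309e+09 m^3


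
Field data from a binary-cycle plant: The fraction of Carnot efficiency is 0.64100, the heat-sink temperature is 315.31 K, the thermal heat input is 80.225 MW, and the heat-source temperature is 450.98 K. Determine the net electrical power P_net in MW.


Step 1: eta = (1 - Tc/Th)*f = (1 - 315.31/450.98)*0.641 = 0.1928344
Step 2: P_net = eta * Q_in = 0.1928344 * 80.225 = 15.470 MW
P_net = 15.470 MW


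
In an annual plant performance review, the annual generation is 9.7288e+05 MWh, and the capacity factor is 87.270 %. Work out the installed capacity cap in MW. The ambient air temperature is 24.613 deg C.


cap = E_a / (CF/100 * 8760)
cap = 9.7288e+05 / (87.270/100 * 8760)
cap = 127.26 MW


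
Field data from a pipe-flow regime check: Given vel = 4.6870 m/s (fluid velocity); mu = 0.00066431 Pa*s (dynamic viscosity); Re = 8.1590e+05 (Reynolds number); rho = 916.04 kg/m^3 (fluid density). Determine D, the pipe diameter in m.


D = Re * mu / (rho * vel)
D = 8.1590e+05 * 0.00066431 / (916.04 * 4.6870)
D = 0.12624 m


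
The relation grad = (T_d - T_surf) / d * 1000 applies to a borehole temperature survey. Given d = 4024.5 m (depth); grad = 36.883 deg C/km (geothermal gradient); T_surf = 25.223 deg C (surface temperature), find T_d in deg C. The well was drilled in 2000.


T_d = T_surf + grad * d / 1000
T_d = 25.223 + 36.883 * 4024.5 / 1000
T_d = 173.66 deg C


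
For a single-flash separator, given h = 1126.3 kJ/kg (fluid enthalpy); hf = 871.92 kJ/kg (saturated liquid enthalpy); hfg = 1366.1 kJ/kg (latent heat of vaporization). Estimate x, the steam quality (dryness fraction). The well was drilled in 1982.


x = (h - hf) / hfg
x = (1126.3 - 871.92) / 1366.1
x = 0.18621


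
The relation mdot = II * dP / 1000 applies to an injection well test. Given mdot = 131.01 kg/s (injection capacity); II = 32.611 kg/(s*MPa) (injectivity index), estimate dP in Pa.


dP = mdot * 1000 / II
dP = 131.01 * 1000 / 32.611
dP = 4017.356 kPa
Convert: 4017.356 kPa * 1000.0 = 4.0174e+06 Pa
dP = 4.0174e+06 Pa


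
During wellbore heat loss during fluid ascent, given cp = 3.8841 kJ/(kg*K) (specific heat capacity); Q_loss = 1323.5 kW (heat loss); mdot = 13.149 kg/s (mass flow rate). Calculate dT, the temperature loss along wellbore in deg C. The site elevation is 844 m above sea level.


dT = Q_loss / (mdot * cp)
dT = 1323.5 / (13.149 * 3.8841)
dT = 25.91438 K
Convert (temperature difference, 1 K = 1 deg C): 25.91438 K = 25.91438 deg C
dT = 25.914 deg C


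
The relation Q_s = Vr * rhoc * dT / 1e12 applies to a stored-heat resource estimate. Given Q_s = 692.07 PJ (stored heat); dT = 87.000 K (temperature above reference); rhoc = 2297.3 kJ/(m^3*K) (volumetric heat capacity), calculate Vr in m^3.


Vr = Q_s * 1e12 / (rhoc * dT)
Vr = 692.07 * 1e12 / (2297.3 * 87.000)
Vr = 3.4627e+09 m^3


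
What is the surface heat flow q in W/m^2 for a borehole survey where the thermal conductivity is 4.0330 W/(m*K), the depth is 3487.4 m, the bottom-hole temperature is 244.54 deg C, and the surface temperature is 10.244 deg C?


Step 1: grad = (T_d - T_surf)/d * 1000 = (244.54 - 10.244)/3487.4 * 1000 = 67.18358 deg C/km
Step 2: q = k * grad / 1000 = 4.033 * 67.18358 / 1000 = 0.27095 W/m^2
q = 0.27095 W/m^2


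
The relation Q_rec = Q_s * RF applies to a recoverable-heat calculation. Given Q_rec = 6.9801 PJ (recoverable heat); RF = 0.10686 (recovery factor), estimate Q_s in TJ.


Q_s = Q_rec / RF
Q_s = 6.9801 / 0.10686
Q_s = 65.32004 PJ
Convert: 65.32004 PJ * 1000.0 = 65320 TJ
Q_s = 65320 TJ


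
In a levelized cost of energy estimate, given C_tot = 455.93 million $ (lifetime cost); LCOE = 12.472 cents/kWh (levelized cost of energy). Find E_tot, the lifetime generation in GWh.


E_tot = C_tot / LCOE * 100
E_tot = 455.93 / 12.472 * 100
E_tot = 3655.6 GWh


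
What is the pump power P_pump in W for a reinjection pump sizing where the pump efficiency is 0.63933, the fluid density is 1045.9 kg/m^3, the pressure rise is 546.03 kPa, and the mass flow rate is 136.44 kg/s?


P_pump = mdot * dP / (rho * eta)
P_pump = 136.44 * 546.03 / (1045.9 * 0.63933)
P_pump = 111.4148 kW
Convert: 111.4148 kW * 1000.0 = 1.1141e+05 W
P_pump = 1.1141e+05 W


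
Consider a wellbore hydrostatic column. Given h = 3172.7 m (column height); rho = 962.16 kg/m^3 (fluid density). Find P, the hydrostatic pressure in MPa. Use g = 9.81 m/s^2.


P = rho * g * h / 1e6
P = 962.16 * 9.81 * 3172.7 / 1e6
P = 29.946 MPa


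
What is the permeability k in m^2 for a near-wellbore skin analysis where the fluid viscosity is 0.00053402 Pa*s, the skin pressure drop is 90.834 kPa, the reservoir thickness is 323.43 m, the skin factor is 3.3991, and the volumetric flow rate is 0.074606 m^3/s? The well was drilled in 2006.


k = S*q*mu / (2*pi*dP_s*1000*hr)
k = 3.3991*0.074606*0.00053402 / (2*pi*90.834*1000*323.43)
k = 7.3365e-13 m^2


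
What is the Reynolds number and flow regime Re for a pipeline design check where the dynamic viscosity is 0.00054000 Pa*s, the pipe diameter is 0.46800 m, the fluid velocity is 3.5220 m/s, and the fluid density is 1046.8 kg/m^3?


Step 1: Re = rho*vel*D/mu = 1046.8*3.522*0.468/0.00054 = 3.1953e+06
Step 2: Re = 3.1953e+06 > 4000, so flow is turbulent.
Re = 3.1953e+06 (turbulent)


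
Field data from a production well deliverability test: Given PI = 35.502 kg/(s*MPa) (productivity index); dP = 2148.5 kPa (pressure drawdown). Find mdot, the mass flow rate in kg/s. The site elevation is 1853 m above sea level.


mdot = PI * dP / 1000
mdot = 35.502 * 2148.5 / 1000
mdot = 76.276 kg/s


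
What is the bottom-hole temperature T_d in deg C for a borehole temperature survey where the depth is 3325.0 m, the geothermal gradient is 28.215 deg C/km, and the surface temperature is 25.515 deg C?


T_d = T_surf + grad * d / 1000
T_d = 25.515 + 28.215 * 3325.0 / 1000
T_d = 119.33 deg C


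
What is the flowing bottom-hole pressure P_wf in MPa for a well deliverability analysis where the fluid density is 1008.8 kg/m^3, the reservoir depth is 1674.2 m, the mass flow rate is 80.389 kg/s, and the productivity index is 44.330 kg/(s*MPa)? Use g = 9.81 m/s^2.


Step 1: P_i = rho*g*h/1e6 = 1008.8*9.81*1674.2/1e6 = 16.56843 MPa
Step 2: P_wf = P_i - mdot/PI = 16.56843 - 80.389/44.33 = 14.755 MPa
P_wf = 14.755 MPa


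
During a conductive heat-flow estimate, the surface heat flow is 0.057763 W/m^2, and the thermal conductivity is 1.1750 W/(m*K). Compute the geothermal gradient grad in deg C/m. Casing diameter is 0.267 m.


grad = q * 1000 / k
grad = 0.057763 * 1000 / 1.1750
grad = 49.16000 deg C/km
Convert: 49.16000 deg C/km * 0.001 = 0.049160 deg C/m
grad = 0.049160 deg C/m


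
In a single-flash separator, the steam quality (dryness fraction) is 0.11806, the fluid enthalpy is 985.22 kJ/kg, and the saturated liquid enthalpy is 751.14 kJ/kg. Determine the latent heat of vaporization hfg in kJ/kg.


hfg = (h - hf) / x
hfg = (985.22 - 751.14) / 0.11806
hfg = 1982.7 kJ/kg


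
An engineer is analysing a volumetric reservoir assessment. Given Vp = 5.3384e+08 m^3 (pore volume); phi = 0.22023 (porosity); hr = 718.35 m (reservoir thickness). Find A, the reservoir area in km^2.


A = Vp / (1e6 * hr * phi)
A = 5.3384e+08 / (1e6 * 718.35 * 0.22023)
A = 3.3744 km^2


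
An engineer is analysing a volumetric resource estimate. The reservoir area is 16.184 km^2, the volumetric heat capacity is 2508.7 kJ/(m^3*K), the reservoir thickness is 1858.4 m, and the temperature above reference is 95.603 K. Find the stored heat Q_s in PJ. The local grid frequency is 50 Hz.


Step 1: Vr = A*1e6*hr = 16.184*1e6*1858.4 = 3.007635e+10 m^3
Step 2: Q_s = Vr*rhoc*dT/1e12 = 3.007635e+10*2508.7*95.603/1e12 = 7213.5 PJ
Q_s = 7213.5 PJ


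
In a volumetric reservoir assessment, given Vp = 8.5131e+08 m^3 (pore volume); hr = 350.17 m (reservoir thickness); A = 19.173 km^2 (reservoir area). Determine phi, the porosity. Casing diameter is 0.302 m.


phi = Vp / (A * 1e6 * hr)
phi = 8.5131e+08 / (19.173 * 1e6 * 350.17)
phi = 0.12680


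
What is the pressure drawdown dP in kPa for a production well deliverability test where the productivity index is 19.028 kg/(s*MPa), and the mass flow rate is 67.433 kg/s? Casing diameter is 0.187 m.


dP = mdot * 1000 / PI
dP = 67.433 * 1000 / 19.028
dP = 3543.9 kPa


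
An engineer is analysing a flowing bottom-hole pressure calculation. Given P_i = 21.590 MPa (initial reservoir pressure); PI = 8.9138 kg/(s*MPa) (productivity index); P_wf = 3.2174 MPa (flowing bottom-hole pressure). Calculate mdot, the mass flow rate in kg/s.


mdot = (P_i - P_wf) * PI
mdot = (21.590 - 3.2174) * 8.9138
mdot = 163.77 kg/s


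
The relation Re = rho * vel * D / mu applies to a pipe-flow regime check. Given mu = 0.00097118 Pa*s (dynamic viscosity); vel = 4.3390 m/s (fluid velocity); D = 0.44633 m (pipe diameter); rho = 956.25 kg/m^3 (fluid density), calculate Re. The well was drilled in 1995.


Re = rho * vel * D / mu
Re = 956.25 * 4.3390 * 0.44633 / 0.00097118
Re = 1.9069e+06


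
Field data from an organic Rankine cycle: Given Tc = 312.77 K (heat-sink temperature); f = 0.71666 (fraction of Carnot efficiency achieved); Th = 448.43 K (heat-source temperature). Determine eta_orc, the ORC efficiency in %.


eta_orc = (1 - Tc/Th) * f * 100
eta_orc = (1 - 312.77/448.43) * 0.71666 * 100
eta_orc = 21.681 %


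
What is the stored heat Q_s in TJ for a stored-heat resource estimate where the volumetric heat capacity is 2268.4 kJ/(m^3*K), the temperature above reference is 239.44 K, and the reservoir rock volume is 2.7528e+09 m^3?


Q_s = Vr * rhoc * dT / 1e12
Q_s = 2.7528e+09 * 2268.4 * 239.44 / 1e12
Q_s = 1495.171 PJ
Convert: 1495.171 PJ * 1000.0 = 1.4952e+06 TJ
Q_s = 1.4952e+06 TJ


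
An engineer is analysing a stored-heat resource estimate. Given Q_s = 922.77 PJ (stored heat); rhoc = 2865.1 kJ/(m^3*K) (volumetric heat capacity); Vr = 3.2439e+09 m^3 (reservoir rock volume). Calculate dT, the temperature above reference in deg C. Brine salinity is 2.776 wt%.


dT = Q_s * 1e12 / (Vr * rhoc)
dT = 922.77 * 1e12 / (3.2439e+09 * 2865.1)
dT = 99.28559 K
Convert (temperature difference, 1 K = 1 deg C): 99.28559 K = 99.28559 deg C
dT = 99.286 deg C


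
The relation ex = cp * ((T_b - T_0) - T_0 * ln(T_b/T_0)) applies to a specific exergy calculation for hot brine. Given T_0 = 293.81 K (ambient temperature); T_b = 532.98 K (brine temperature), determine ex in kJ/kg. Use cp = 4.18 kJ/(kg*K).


ex = cp * ((T_b - T_0) - T_0 * ln(T_b/T_0))
ex = 4.18 * ((532.98 - 293.81) - 293.81 * ln(532.98/293.81))
ex = 268.32 kJ/kg


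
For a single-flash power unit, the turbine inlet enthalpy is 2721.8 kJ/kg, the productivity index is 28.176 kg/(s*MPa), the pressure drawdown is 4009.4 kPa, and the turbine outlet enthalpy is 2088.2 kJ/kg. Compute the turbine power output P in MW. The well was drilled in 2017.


Step 1: mdot = PI * dP / 1000 = 28.176 * 4009.4 / 1000 = 112.9689 kg/s
Step 2: P = mdot*(h_in - h_out)/1000 = 112.9689*(2721.8 - 2088.2)/1000 = 71.577 MW
P = 71.577 MW


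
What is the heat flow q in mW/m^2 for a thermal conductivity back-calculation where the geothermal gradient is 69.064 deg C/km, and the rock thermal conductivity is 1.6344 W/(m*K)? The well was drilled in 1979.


q = k * grad / 1000
q = 1.6344 * 69.064 / 1000
q = 0.1128782 W/m^2
Convert: 0.1128782 W/m^2 * 1000.0 = 112.88 mW/m^2
q = 112.88 mW/m^2


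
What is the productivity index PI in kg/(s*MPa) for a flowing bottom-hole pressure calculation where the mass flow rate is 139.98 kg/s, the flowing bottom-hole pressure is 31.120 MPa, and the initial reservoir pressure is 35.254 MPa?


PI = mdot / (P_i - P_wf)
PI = 139.98 / (35.254 - 31.120)
PI = 33.861 kg/(s*MPa)


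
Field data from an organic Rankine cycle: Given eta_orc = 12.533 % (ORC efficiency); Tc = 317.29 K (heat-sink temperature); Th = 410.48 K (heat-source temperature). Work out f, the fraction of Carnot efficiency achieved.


f = (eta_orc/100) / (1 - Tc/Th)
f = (12.533/100) / (1 - 317.29/410.48)
f = 0.55205


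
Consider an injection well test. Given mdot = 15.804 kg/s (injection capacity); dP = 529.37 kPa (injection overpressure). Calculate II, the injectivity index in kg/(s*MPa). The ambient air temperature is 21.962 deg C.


II = mdot * 1000 / dP
II = 15.804 * 1000 / 529.37
II = 29.854 kg/(s*MPa)


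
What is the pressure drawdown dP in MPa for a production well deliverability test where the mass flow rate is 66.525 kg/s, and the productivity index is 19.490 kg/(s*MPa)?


dP = mdot * 1000 / PI
dP = 66.525 * 1000 / 19.490
dP = 3413.289 kPa
Convert: 3413.289 kPa * 0.001 = 3.4133 MPa
dP = 3.4133 MPa


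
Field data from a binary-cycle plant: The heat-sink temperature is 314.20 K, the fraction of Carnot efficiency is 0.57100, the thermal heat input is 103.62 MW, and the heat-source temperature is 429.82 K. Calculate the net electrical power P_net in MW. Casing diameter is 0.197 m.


Step 1: eta = (1 - Tc/Th)*f = (1 - 314.2/429.82)*0.571 = 0.1535969
Step 2: P_net = eta * Q_in = 0.1535969 * 103.62 = 15.916 MW
P_net = 15.916 MW


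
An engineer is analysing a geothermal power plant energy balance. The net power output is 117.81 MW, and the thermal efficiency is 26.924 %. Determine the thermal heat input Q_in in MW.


Q_in = W_net / (eta / 100)
Q_in = 117.81 / (26.924 / 100)
Q_in = 437.56 MW


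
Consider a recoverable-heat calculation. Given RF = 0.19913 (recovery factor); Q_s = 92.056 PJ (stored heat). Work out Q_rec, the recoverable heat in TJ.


Q_rec = Q_s * RF
Q_rec = 92.056 * 0.19913
Q_rec = 18.33111 PJ
Convert: 18.33111 PJ * 1000.0 = 18331 TJ
Q_rec = 18331 TJ


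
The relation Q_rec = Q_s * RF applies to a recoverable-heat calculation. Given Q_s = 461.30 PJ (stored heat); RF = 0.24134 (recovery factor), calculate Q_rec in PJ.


Q_rec = Q_s * RF
Q_rec = 461.30 * 0.24134
Q_rec = 111.33 PJ


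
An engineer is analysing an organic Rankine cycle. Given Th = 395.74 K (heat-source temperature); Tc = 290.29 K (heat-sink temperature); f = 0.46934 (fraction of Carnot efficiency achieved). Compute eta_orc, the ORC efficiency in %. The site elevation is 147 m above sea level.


eta_orc = (1 - Tc/Th) * f * 100
eta_orc = (1 - 290.29/395.74) * 0.46934 * 100
eta_orc = 12.506 %


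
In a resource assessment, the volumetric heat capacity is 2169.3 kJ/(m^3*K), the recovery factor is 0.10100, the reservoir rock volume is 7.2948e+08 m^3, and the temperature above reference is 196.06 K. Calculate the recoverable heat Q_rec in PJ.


Step 1: Q_s = Vr*rhoc*dT/1e12 = 7.2948e+08*2169.3*196.06/1e12 = 310.2573 PJ
Step 2: Q_rec = Q_s * RF = 310.2573 * 0.101 = 31.336 PJ
Q_rec = 31.336 PJ


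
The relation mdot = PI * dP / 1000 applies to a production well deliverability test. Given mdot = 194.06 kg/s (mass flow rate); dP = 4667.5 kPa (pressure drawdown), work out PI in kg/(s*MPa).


PI = mdot * 1000 / dP
PI = 194.06 * 1000 / 4667.5
PI = 41.577 kg/(s*MPa)


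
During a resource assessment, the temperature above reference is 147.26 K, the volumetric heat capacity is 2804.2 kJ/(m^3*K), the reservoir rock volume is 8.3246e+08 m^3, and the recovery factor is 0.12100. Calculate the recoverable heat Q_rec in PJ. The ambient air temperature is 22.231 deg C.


Step 1: Q_s = Vr*rhoc*dT/1e12 = 8.3246e+08*2804.2*147.26/1e12 = 343.7614 PJ
Step 2: Q_rec = Q_s * RF = 343.7614 * 0.121 = 41.595 PJ
Q_rec = 41.595 PJ


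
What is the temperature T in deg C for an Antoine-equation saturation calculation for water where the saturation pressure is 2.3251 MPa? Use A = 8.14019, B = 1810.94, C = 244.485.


T = B / (A - log10(P_sat * 760 / 0.101325)) - C
T = 1810.94 / (8.14019 - log10(2.3251 * 760 / 0.101325)) - 244.485
T = 220.02 deg C


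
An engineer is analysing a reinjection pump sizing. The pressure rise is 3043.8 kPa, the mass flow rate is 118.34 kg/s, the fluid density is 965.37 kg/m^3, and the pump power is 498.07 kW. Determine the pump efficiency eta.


eta = mdot * dP / (rho * P_pump)
eta = 118.34 * 3043.8 / (965.37 * 498.07)
eta = 0.74914


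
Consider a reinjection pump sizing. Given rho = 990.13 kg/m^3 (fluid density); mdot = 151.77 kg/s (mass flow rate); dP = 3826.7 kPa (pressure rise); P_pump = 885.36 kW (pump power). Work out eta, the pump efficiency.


eta = mdot * dP / (rho * P_pump)
eta = 151.77 * 3826.7 / (990.13 * 885.36)
eta = 0.66252


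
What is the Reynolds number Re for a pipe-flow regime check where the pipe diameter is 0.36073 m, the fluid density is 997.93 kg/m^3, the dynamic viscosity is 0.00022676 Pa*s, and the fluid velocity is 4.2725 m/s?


Re = rho * vel * D / mu
Re = 997.93 * 4.2725 * 0.36073 / 0.00022676
Re = 6.7826e+06


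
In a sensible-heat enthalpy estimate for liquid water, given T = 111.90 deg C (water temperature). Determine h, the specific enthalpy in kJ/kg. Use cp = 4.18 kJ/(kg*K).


h = cp * T
h = 4.18 * 111.90
h = 467.74 kJ/kg


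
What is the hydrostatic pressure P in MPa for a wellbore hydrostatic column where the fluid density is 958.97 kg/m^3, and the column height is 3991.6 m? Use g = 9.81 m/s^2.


P = rho * g * h / 1e6
P = 958.97 * 9.81 * 3991.6 / 1e6
P = 37.551 MPa


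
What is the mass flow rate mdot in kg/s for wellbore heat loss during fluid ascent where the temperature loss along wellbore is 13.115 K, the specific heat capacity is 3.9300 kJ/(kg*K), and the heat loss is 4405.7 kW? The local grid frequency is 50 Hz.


mdot = Q_loss / (cp * dT)
mdot = 4405.7 / (3.9300 * 13.115)
mdot = 85.478 kg/s


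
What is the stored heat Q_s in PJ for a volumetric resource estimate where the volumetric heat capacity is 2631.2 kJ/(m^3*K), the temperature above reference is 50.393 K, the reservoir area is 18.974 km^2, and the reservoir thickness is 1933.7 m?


Step 1: Vr = A*1e6*hr = 18.974*1e6*1933.7 = 3.669002e+10 m^3
Step 2: Q_s = Vr*rhoc*dT/1e12 = 3.669002e+10*2631.2*50.393/1e12 = 4864.9 PJ
Q_s = 4864.9 PJ


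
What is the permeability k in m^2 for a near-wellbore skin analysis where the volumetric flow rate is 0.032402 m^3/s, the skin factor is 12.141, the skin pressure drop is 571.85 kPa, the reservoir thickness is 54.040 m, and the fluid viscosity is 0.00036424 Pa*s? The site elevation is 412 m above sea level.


k = S*q*mu / (2*pi*dP_s*1000*hr)
k = 12.141*0.032402*0.00036424 / (2*pi*571.85*1000*54.040)
k = 7.3797e-13 m^2


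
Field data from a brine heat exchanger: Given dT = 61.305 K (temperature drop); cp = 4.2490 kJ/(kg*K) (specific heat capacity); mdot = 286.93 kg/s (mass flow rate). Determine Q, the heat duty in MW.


Q = mdot * cp * dT / 1000
Q = 286.93 * 4.2490 * 61.305 / 1000
Q = 74.741 MW


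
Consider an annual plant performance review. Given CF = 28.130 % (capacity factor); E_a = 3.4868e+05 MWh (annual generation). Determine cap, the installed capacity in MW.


cap = E_a / (CF/100 * 8760)
cap = 3.4868e+05 / (28.130/100 * 8760)
cap = 141.50 MW


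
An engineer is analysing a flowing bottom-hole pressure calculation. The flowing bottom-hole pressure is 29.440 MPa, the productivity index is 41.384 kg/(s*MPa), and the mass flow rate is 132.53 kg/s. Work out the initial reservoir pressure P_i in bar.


P_i = P_wf + mdot / PI
P_i = 29.440 + 132.53 / 41.384
P_i = 32.64245 MPa
Convert: 32.64245 MPa * 10.0 = 326.42 bar
P_i = 326.42 bar


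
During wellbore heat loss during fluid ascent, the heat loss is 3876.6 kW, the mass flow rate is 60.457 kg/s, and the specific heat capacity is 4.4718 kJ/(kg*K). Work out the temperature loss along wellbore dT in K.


dT = Q_loss / (mdot * cp)
dT = 3876.6 / (60.457 * 4.4718)
dT = 14.339 K


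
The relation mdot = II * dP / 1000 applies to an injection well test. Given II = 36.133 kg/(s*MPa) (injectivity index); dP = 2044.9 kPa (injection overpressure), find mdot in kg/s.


mdot = II * dP / 1000
mdot = 36.133 * 2044.9 / 1000
mdot = 73.888 kg/s


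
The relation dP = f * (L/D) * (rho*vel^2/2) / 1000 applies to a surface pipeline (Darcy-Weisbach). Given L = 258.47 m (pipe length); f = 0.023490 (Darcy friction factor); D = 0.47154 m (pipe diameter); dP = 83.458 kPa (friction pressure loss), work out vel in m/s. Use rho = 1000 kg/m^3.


vel = sqrt(dP*1000*2*D / (f*L*rho))
vel = sqrt(83.458*1000*2*0.47154 / (0.023490*258.47*1000))
vel = 3.6005 m/s


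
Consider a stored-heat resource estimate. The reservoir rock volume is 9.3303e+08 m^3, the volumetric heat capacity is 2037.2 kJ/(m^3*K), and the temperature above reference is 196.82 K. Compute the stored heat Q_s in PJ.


Q_s = Vr * rhoc * dT / 1e12
Q_s = 9.3303e+08 * 2037.2 * 196.82 / 1e12
Q_s = 374.11 PJ


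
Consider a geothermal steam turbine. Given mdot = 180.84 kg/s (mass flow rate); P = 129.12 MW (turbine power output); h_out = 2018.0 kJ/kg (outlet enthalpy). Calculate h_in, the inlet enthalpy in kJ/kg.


h_in = h_out + P * 1000 / mdot
h_in = 2018.0 + 129.12 * 1000 / 180.84
h_in = 2732.0 kJ/kg


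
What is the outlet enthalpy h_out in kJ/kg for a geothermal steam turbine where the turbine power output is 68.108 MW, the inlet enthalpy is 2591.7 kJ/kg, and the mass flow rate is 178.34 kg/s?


h_out = h_in - P * 1000 / mdot
h_out = 2591.7 - 68.108 * 1000 / 178.34
h_out = 2209.8 kJ/kg


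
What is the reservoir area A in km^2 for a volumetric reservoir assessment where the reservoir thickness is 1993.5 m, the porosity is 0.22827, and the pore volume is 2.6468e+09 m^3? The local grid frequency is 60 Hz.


A = Vp / (1e6 * hr * phi)
A = 2.6468e+09 / (1e6 * 1993.5 * 0.22827)
A = 5.8164 km^2


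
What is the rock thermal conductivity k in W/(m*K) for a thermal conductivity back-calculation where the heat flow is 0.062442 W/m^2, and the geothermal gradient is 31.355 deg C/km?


k = q / (grad / 1000)
k = 0.062442 / (31.355 / 1000)
k = 1.9915 W/(m*K)


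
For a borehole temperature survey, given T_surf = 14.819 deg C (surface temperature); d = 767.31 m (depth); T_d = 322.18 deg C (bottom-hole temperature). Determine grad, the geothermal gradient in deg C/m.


grad = (T_d - T_surf) / d * 1000
grad = (322.18 - 14.819) / 767.31 * 1000
grad = 400.5695 deg C/km
Convert: 400.5695 deg C/km * 0.001 = 0.40057 deg C/m
grad = 0.40057 deg C/m


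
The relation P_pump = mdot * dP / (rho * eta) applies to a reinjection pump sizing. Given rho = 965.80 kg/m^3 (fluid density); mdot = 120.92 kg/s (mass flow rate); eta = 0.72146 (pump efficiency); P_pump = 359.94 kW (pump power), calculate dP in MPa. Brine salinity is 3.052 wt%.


dP = P_pump * rho * eta / mdot
dP = 359.94 * 965.80 * 0.72146 / 120.92
dP = 2074.108 kPa
Convert: 2074.108 kPa * 0.001 = 2.0741 MPa
dP = 2.0741 MPa


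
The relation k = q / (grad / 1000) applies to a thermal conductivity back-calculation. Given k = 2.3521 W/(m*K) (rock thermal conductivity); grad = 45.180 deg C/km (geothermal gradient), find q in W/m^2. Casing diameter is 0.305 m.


q = k * grad / 1000
q = 2.3521 * 45.180 / 1000
q = 0.10627 W/m^2


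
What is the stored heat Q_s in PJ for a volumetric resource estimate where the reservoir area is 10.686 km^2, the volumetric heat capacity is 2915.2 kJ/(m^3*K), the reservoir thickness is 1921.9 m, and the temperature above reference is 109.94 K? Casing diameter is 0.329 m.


Step 1: Vr = A*1e6*hr = 10.686*1e6*1921.9 = 2.053742e+10 m^3
Step 2: Q_s = Vr*rhoc*dT/1e12 = 2.053742e+10*2915.2*109.94/1e12 = 6582.2 PJ
Q_s = 6582.2 PJ


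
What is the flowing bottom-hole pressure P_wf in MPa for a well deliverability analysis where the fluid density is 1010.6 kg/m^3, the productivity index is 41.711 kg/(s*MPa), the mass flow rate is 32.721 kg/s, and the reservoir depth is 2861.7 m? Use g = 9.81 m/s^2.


Step 1: P_i = rho*g*h/1e6 = 1010.6*9.81*2861.7/1e6 = 28.37085 MPa
Step 2: P_wf = P_i - mdot/PI = 28.37085 - 32.721/41.711 = 27.586 MPa
P_wf = 27.586 MPa


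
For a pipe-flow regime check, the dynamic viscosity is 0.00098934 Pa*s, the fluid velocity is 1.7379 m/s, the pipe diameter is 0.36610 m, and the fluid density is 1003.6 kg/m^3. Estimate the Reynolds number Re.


Re = rho * vel * D / mu
Re = 1003.6 * 1.7379 * 0.36610 / 0.00098934
Re = 6.4542e+05


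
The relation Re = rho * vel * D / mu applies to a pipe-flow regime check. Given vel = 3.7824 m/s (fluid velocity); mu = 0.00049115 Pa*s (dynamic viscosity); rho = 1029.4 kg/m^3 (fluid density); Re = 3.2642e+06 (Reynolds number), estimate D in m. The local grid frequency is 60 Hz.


D = Re * mu / (rho * vel)
D = 3.2642e+06 * 0.00049115 / (1029.4 * 3.7824)
D = 0.41176 m


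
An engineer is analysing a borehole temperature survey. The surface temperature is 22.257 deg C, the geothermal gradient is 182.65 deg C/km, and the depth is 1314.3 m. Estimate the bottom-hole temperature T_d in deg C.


T_d = T_surf + grad * d / 1000
T_d = 22.257 + 182.65 * 1314.3 / 1000
T_d = 262.31 deg C


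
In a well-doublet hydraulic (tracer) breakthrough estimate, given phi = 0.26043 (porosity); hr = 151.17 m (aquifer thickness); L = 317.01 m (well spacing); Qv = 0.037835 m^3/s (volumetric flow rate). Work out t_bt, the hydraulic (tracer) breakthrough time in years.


t_bt = pi * hr * phi * L^2 / (3 * Qv) / (365.25*86400)
t_bt = pi * 151.17 * 0.26043 * 317.01^2 / (3 * 0.037835) / (365.25*86400)
t_bt = 3.4700 years


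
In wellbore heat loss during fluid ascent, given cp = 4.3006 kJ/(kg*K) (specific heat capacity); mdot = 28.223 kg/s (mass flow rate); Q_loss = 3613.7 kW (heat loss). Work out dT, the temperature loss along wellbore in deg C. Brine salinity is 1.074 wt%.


dT = Q_loss / (mdot * cp)
dT = 3613.7 / (28.223 * 4.3006)
dT = 29.77281 K
Convert (temperature difference, 1 K = 1 deg C): 29.77281 K = 29.77281 deg C
dT = 29.773 deg C


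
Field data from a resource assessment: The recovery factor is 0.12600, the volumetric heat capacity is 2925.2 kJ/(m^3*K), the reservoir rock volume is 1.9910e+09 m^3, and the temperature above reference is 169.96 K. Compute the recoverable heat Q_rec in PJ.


Step 1: Q_s = Vr*rhoc*dT/1e12 = 1.9910e+09*2925.2*169.96/1e12 = 989.8595 PJ
Step 2: Q_rec = Q_s * RF = 989.8595 * 0.126 = 124.72 PJ
Q_rec = 124.72 PJ


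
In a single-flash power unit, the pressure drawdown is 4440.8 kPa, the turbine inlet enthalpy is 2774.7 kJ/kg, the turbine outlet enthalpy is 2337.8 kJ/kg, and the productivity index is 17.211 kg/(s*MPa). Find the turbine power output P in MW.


Step 1: mdot = PI * dP / 1000 = 17.211 * 4440.8 / 1000 = 76.43061 kg/s
Step 2: P = mdot*(h_in - h_out)/1000 = 76.43061*(2774.7 - 2337.8)/1000 = 33.393 MW
P = 33.393 MW


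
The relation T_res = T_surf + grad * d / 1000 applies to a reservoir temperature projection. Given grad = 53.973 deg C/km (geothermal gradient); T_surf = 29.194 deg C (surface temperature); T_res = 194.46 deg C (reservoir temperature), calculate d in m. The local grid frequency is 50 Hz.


d = (T_res - T_surf) / grad * 1000
d = (194.46 - 29.194) / 53.973 * 1000
d = 3062.0 m


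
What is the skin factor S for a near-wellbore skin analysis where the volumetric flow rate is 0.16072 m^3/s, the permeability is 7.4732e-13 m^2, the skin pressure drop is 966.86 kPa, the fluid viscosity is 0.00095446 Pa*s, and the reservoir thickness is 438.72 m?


S = dP_s * 1000 * 2*pi*k*hr / (q*mu)
S = 966.86 * 1000 * 2*pi*7.4732e-13*438.72 / (0.16072*0.00095446)
S = 12.984


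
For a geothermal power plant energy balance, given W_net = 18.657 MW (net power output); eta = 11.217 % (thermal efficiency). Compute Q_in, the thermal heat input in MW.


Q_in = W_net / (eta / 100)
Q_in = 18.657 / (11.217 / 100)
Q_in = 166.33 MW


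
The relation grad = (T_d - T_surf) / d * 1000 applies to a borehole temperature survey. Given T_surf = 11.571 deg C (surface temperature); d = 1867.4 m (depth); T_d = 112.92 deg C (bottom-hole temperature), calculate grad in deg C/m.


grad = (T_d - T_surf) / d * 1000
grad = (112.92 - 11.571) / 1867.4 * 1000
grad = 54.27279 deg C/km
Convert: 54.27279 deg C/km * 0.001 = 0.054273 deg C/m
grad = 0.054273 deg C/m


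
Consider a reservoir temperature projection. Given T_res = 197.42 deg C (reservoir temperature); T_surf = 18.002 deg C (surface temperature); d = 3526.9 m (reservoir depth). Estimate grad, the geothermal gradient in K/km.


grad = (T_res - T_surf) / d * 1000
grad = (197.42 - 18.002) / 3526.9 * 1000
grad = 50.87130 deg C/km
Convert: 50.87130 deg C/km * 1.0 = 50.871 K/km
grad = 50.871 K/km


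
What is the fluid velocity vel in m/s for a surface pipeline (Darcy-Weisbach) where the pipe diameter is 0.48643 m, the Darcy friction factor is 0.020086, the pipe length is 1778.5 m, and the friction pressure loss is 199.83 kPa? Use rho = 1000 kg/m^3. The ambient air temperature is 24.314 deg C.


vel = sqrt(dP*1000*2*D / (f*L*rho))
vel = sqrt(199.83*1000*2*0.48643 / (0.020086*1778.5*1000))
vel = 2.3328 m/s


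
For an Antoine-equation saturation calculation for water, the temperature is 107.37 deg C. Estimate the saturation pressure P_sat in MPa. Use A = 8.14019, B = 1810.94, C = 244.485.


P_sat = 10^(A - B/(C + T)) / 760 * 0.101325
P_sat = 10^(8.14019 - 1810.94/(244.485 + 107.37)) / 760 * 0.101325
P_sat = 0.13130 MPa


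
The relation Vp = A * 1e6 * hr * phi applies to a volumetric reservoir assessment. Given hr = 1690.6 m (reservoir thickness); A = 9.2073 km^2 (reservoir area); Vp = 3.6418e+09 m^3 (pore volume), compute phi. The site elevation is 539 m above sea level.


phi = Vp / (A * 1e6 * hr)
phi = 3.6418e+09 / (9.2073 * 1e6 * 1690.6)
phi = 0.23396


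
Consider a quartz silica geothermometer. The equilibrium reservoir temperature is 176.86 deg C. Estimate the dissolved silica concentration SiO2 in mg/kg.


SiO2 = 10^(5.19 - 1309/(T_eq + 273.15))
SiO2 = 10^(5.19 - 1309/(176.86 + 273.15))
SiO2 = 191.06 mg/kg


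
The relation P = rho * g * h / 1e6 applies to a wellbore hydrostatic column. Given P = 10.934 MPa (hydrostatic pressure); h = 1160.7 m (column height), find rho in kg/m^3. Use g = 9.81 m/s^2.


rho = P * 1e6 / (g * h)
rho = 10.934 * 1e6 / (9.81 * 1160.7)
rho = 960.26 kg/m^3


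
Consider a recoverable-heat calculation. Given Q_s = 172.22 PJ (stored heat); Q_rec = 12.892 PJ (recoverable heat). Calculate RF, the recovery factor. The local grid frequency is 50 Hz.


RF = Q_rec / Q_s
RF = 12.892 / 172.22
RF = 0.074858


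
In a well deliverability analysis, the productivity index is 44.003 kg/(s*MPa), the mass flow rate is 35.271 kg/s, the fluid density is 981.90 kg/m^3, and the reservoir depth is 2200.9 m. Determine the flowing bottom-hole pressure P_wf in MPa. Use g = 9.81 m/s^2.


Step 1: P_i = rho*g*h/1e6 = 981.9*9.81*2200.9/1e6 = 21.20003 MPa
Step 2: P_wf = P_i - mdot/PI = 21.20003 - 35.271/44.003 = 20.398 MPa
P_wf = 20.398 MPa


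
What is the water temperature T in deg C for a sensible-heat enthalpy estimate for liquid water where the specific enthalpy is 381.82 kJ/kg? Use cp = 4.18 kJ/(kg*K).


T = h / cp
T = 381.82 / 4.18
T = 91.344 deg C


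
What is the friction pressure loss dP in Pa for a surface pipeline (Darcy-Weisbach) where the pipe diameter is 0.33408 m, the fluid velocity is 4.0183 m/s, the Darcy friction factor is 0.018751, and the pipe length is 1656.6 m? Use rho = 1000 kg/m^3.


dP = f * (L/D) * (rho*vel^2/2) / 1000
dP = 0.018751 * (1656.6/0.33408) * (1000*4.0183^2/2) / 1000
dP = 750.6653 kPa
Convert: 750.6653 kPa * 1000.0 = 7.5067e+05 Pa
dP = 7.5067e+05 Pa


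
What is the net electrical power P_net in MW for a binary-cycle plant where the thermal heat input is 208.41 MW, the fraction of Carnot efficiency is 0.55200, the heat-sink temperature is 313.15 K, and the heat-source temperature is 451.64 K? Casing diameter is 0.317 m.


Step 1: eta = (1 - Tc/Th)*f = (1 - 313.15/451.64)*0.552 = 0.1692642
Step 2: P_net = eta * Q_in = 0.1692642 * 208.41 = 35.276 MW
P_net = 35.276 MW
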